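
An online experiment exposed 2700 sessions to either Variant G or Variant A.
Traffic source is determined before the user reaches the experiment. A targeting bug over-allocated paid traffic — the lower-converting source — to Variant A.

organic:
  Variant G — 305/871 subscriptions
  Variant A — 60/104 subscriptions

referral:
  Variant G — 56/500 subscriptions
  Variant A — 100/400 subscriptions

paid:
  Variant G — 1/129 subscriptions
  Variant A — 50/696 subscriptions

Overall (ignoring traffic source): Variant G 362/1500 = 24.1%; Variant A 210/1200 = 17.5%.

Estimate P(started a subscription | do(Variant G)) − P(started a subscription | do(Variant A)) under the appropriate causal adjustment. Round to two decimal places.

Nothing the variant does changes traffic source; the imbalance is an allocation artefact. With traffic source also predicting the outcome, the pooled figure is confounded, and the within-stratum comparison is the causal one.
Adjusting over the population distribution of traffic source: 0.361·(0.350−0.577) + 0.333·(0.112−0.250) + 0.306·(0.008−0.072) = -0.147.

-0.15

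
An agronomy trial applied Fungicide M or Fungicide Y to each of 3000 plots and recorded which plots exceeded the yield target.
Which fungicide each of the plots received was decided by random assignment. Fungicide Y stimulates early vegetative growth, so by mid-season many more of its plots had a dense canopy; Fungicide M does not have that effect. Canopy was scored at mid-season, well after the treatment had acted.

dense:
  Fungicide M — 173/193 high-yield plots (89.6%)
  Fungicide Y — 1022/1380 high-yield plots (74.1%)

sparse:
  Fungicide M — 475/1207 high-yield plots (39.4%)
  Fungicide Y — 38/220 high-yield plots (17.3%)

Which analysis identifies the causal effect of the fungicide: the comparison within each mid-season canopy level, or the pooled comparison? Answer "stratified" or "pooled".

Stratifying would compare fungicides among plots the fungicides themselves sorted into mid-season canopy groups — a form of selection on an intermediate. The unconditioned pooled rates give the total causal effect.
Pooled: Fungicide M 46.3% vs Fungicide Y 66.2%; Fungicide Y is higher overall.

pooled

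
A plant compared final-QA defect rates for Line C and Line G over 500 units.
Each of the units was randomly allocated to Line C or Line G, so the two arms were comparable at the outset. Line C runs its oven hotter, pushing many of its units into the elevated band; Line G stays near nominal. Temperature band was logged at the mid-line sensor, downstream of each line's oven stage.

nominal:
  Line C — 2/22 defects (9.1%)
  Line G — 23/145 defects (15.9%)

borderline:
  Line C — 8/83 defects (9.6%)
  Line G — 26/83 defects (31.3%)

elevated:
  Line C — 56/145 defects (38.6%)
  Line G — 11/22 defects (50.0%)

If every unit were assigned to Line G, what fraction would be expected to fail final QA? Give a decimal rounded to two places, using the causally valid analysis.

Within every in-process temperature band level Line C has the lower rate, yet pooled Line G does — Simpson's reversal.
In-process temperature band lies on the pathway line → in-process temperature band → outcome, so adjusting for it blocks the indirect effect. For the total causal effect of line, use the unadjusted pooled rates.
So P(outcome | do(Line G)) is just the pooled rate for Line G: 60/250 = 0.240.

0.24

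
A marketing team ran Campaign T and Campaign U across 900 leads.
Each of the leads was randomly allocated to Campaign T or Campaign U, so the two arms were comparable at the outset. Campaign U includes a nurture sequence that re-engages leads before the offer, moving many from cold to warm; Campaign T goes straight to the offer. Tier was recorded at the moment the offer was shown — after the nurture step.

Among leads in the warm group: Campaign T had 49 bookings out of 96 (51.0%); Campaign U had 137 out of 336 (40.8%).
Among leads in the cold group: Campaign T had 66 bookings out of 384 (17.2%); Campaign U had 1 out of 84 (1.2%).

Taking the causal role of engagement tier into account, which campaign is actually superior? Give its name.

Campaign U

Campaign T is higher inside every engagement tier stratum but Campaign U is higher in aggregate. Whether to stratify depends on how engagement tier relates to the campaign.
Engagement tier is downstream of the campaign. One should not condition on a consequence of treatment, so the overall rates are the right comparison.
Pooled: Campaign T 24.0% vs Campaign U 32.9%; Campaign U is higher overall.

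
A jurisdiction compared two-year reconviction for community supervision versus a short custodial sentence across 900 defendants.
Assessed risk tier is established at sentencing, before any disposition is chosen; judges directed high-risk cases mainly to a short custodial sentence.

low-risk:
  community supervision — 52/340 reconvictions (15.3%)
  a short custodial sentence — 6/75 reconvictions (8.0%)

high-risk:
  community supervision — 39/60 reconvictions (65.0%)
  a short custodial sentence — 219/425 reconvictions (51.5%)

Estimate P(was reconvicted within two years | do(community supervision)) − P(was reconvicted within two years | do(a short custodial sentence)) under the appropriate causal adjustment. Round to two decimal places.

+0.11

Assessed risk tier differs across dispositions for reasons unrelated to any effect of the disposition itself, and it separately predicts the outcome — a classic confounder. We must compare within assessed risk tier levels.
Adjusting over the population distribution of assessed risk tier: 0.461·(0.153−0.080) + 0.539·(0.650−0.515) = +0.106.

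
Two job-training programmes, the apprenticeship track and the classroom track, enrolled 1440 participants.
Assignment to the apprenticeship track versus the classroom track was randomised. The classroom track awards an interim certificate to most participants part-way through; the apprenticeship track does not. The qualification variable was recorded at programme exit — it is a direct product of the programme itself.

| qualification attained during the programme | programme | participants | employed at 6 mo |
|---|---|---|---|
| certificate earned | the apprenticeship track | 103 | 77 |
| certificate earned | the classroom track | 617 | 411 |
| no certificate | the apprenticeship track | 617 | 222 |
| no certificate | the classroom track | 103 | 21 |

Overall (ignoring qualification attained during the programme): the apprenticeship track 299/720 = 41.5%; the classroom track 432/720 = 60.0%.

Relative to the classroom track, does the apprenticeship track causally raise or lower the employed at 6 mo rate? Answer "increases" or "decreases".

decreases

The qualification attained during the programme-specific comparison favours the apprenticeship track throughout, but the pooled figures favour the classroom track. The question is whether to condition on qualification attained during the programme.
Because the programme influences qualification attained during the programme, qualification attained during the programme is a post-treatment mediator, not a confounder. Stratifying on it would bias the estimate; the causal effect is the crude pooled difference.
Pooled: the apprenticeship track 41.5% vs the classroom track 60.0%; the classroom track is higher overall.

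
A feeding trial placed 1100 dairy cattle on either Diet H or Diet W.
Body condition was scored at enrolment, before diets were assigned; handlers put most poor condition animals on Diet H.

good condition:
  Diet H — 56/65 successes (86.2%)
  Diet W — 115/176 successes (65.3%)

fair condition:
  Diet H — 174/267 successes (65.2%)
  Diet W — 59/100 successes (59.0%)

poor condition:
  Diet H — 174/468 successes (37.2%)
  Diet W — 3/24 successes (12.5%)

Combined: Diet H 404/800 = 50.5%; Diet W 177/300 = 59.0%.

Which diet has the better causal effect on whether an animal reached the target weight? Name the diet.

Diet H

Since starting body condition is a pre-existing factor (not a product of the diet) and it affects the outcome on its own, it is a confounder. The stratified rates, not the pooled rate, identify the causal effect.
Within each level — good condition: 86.2% vs 65.3%; fair condition: 65.2% vs 59.0%; poor condition: 37.2% vs 12.5% — Diet H is higher every time.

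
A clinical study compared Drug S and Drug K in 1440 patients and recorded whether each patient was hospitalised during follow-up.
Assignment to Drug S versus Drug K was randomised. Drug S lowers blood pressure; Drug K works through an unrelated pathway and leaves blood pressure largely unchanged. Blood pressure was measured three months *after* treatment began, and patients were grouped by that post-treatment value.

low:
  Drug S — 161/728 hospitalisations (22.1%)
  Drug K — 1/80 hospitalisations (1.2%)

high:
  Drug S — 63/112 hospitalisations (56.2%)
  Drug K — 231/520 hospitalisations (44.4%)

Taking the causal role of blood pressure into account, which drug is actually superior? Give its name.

The distribution of blood pressure is itself part of what the drug does — it is an intermediate outcome. Holding it fixed would remove that part of the effect; the total effect is the pooled difference.
Pooled: Drug S 26.7% vs Drug K 38.7%; Drug S is lower overall.

Drug S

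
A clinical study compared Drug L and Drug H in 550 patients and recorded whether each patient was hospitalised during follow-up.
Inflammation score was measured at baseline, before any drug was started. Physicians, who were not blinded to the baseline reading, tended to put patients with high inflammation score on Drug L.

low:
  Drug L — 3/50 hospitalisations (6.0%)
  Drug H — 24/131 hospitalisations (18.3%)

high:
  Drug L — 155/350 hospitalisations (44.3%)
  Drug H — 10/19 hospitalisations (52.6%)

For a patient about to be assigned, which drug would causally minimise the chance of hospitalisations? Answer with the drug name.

Drug L

The imbalance in inflammation score arose from how patients were allocated, not from anything the drug did; and inflammation score independently affects the outcome. The pooled gap is confounded — condition on inflammation score.
Within each level — low: 6.0% vs 18.3%; high: 44.3% vs 52.6% — Drug L is lower every time.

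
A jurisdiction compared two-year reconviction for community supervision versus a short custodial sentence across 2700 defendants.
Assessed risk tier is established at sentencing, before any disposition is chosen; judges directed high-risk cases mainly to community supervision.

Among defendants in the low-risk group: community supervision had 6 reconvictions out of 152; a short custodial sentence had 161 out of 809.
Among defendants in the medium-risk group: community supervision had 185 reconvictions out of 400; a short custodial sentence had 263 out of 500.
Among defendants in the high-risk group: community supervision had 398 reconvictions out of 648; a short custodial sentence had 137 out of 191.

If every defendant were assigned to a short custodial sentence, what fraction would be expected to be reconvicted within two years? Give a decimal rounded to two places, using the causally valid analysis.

Within every assessed risk tier level community supervision has the lower rate, yet pooled a short custodial sentence does — Simpson's reversal.
Assessed risk tier satisfies the back-door criterion: it is not a descendant of the disposition, and it blocks the spurious path from disposition to outcome. Adjusting for it (i.e., using the within-assessed risk tier rates) gives the causal effect.
Standardising a short custodial sentence to the population assessed risk tier mix: 0.356·161/809 + 0.333·263/500 + 0.311·137/191 = 0.469.

0.47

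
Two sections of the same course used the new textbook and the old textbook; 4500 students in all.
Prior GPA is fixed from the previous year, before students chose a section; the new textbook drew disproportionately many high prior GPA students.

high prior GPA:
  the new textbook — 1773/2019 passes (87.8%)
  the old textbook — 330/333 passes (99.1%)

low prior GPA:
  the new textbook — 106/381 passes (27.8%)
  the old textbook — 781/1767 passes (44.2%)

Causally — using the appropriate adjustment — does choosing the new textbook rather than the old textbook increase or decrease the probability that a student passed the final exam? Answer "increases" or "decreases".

The imbalance in prior GPA band arose from how students were allocated, not from anything the teaching method did; and prior GPA band independently affects the outcome. The pooled gap is confounded — condition on prior GPA band.
Within each level — high prior GPA: 87.8% vs 99.1%; low prior GPA: 27.8% vs 44.2% — the old textbook is higher every time.

decreases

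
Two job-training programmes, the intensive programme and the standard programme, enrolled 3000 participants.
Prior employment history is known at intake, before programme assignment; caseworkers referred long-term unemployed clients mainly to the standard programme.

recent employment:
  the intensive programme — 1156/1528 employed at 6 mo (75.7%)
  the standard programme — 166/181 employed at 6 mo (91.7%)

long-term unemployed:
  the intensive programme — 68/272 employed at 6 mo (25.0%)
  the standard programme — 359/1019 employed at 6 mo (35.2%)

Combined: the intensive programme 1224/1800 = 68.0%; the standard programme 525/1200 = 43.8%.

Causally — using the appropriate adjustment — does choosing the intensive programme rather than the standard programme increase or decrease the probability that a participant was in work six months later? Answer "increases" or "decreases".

decreases

the standard programme is higher inside every prior employment history stratum but the intensive programme is higher in aggregate. Whether to stratify depends on how prior employment history relates to the programme.
Prior employment history satisfies the back-door criterion: it is not a descendant of the programme, and it blocks the spurious path from programme to outcome. Adjusting for it (i.e., using the within-prior employment history rates) gives the causal effect.
Within each level — recent employment: 75.7% vs 91.7%; long-term unemployed: 25.0% vs 35.2% — the standard programme is higher every time.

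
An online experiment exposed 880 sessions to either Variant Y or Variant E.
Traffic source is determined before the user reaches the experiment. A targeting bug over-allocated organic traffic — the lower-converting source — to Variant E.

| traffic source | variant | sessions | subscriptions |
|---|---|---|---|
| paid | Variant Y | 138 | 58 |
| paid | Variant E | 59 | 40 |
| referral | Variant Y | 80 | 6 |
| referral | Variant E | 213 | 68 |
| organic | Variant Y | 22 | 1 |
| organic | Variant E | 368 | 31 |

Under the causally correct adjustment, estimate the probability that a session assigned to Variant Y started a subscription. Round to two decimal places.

The traffic source-specific comparison favours Variant E throughout, but the pooled figures favour Variant Y. The question is whether to condition on traffic source.
Traffic source satisfies the back-door criterion: it is not a descendant of the variant, and it blocks the spurious path from variant to outcome. Adjusting for it (i.e., using the within-traffic source rates) gives the causal effect.
Standardising Variant Y to the population traffic source mix: 0.224·58/138 + 0.333·6/80 + 0.443·1/22 = 0.139.

0.14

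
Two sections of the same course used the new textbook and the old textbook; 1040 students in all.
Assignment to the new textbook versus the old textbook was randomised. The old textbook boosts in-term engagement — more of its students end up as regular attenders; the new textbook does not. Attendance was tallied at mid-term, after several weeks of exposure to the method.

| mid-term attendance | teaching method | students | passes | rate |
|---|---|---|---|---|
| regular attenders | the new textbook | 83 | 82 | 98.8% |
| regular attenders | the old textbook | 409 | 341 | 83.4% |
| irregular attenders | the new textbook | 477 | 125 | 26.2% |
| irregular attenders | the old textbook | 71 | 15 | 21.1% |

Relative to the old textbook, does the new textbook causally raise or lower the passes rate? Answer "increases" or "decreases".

decreases

the new textbook is higher inside every mid-term attendance stratum but the old textbook is higher in aggregate. Whether to stratify depends on how mid-term attendance relates to the teaching method.
Mid-term attendance here is a post-treatment variable shaped by the teaching method; conditioning on it would introduce bias rather than remove it. The overall comparison is the causal one.
Pooled: the new textbook 37.0% vs the old textbook 74.2%; the old textbook is higher overall.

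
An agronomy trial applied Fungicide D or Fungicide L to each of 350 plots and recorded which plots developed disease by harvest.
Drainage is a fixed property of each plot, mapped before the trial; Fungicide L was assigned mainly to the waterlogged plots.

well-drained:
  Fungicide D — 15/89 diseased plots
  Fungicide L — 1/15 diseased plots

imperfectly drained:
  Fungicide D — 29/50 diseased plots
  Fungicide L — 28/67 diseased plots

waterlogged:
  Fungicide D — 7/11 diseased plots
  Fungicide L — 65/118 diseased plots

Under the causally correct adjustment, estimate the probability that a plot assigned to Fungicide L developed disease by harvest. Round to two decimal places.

0.36

Field drainage is set before the fungicide has any effect — it is not caused by the fungicide — and it independently drives the outcome. That makes it a confounder, so the causal comparison is within field drainage levels.
Standardising Fungicide L to the population field drainage mix: 0.297·1/15 + 0.334·28/67 + 0.369·65/118 = 0.363.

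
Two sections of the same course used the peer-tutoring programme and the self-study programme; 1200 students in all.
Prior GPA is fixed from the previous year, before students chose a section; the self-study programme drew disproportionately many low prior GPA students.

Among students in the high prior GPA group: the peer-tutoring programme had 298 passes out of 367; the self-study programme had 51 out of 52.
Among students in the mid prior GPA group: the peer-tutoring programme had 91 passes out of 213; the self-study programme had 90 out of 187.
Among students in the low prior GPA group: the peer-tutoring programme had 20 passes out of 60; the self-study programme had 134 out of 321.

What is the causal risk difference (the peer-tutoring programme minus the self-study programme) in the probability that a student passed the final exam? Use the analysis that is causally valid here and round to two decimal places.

-0.10

Here prior GPA band is a common cause — it drives both which teaching method a case falls under and the outcome. The crude comparison mixes populations; the stratum-specific rates are the causally relevant ones.
Adjusting over the population distribution of prior GPA band: 0.349·(0.812−0.981) + 0.333·(0.427−0.481) + 0.318·(0.333−0.417) = -0.104.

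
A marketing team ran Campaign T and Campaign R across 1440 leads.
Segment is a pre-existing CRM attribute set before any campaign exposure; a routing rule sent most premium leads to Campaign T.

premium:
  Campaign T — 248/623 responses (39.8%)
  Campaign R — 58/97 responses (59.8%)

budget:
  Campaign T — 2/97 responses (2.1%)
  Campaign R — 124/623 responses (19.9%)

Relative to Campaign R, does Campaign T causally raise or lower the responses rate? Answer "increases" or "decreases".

Customer segment is set before the campaign has any effect — it is not caused by the campaign — and it independently drives the outcome. That makes it a confounder, so the causal comparison is within customer segment levels.
Within each level — premium: 39.8% vs 59.8%; budget: 2.1% vs 19.9% — Campaign R is higher every time.

decreases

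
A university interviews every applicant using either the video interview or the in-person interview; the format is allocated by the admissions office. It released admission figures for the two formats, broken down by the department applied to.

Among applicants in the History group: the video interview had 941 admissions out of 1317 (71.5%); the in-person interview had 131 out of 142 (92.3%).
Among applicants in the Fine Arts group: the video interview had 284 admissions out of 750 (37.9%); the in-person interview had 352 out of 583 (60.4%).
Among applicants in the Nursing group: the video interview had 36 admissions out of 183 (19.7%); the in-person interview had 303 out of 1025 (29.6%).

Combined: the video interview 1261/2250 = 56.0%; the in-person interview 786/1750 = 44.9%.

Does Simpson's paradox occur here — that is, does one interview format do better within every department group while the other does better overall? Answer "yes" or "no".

Within each department level (History 71.5% vs 92.3%; Fine Arts 37.9% vs 60.4%; Nursing 19.7% vs 29.6%), the in-person interview has the higher rate every time. Pooled: 56.0% vs 44.9% — the video interview has the higher rate overall. The two comparisons disagree.

yes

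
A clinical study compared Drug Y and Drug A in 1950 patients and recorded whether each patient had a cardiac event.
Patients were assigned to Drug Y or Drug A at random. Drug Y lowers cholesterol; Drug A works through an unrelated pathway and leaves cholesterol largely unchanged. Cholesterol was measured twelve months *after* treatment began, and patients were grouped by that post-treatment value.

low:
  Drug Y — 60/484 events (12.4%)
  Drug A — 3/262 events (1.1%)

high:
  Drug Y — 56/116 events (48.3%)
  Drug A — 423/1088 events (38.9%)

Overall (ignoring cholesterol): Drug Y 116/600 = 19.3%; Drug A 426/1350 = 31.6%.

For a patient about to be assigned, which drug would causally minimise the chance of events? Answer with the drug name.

Cholesterol is downstream of the drug. One should not condition on a consequence of treatment, so the overall rates are the right comparison.
Pooled: Drug Y 19.3% vs Drug A 31.6%; Drug Y is lower overall.

Drug Y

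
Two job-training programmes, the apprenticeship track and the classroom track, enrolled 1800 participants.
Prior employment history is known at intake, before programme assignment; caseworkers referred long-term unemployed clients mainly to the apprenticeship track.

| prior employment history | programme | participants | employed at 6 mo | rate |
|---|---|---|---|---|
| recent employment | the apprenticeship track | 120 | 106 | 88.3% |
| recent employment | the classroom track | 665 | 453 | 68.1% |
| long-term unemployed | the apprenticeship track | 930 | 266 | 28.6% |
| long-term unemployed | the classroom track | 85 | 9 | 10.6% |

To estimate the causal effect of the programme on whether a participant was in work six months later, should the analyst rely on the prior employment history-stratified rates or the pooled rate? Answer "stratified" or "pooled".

stratified

Since prior employment history is a pre-existing factor (not a product of the programme) and it affects the outcome on its own, it is a confounder. The stratified rates, not the pooled rate, identify the causal effect.
Within each level — recent employment: 88.3% vs 68.1%; long-term unemployed: 28.6% vs 10.6% — the apprenticeship track is higher every time.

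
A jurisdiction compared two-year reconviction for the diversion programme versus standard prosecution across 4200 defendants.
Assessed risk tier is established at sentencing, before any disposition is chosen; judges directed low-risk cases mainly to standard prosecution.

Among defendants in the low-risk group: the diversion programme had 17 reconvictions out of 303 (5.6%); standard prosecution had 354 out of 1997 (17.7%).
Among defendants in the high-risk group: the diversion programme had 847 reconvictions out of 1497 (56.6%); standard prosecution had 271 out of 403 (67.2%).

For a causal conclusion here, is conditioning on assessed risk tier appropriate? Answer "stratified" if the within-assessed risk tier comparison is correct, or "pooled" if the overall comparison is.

stratified

Assessed risk tier differs across dispositions for reasons unrelated to any effect of the disposition itself, and it separately predicts the outcome — a classic confounder. We must compare within assessed risk tier levels.
Within each level — low-risk: 5.6% vs 17.7%; high-risk: 56.6% vs 67.2% — the diversion programme is lower every time.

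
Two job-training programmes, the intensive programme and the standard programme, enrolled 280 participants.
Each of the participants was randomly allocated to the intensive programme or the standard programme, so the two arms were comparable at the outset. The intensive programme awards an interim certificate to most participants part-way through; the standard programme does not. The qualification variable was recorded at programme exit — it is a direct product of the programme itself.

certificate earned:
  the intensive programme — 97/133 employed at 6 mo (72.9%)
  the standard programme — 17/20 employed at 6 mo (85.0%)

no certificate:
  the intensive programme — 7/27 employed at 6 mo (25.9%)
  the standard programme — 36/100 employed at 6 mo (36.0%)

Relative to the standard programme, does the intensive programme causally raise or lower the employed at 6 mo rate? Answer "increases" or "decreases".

The qualification attained during the programme-specific comparison favours the standard programme throughout, but the pooled figures favour the intensive programme. The question is whether to condition on qualification attained during the programme.
Qualification attained during the programme here is a post-treatment variable shaped by the programme; conditioning on it would introduce bias rather than remove it. The overall comparison is the causal one.
Pooled: the intensive programme 65.0% vs the standard programme 44.2%; the intensive programme is higher overall.

increases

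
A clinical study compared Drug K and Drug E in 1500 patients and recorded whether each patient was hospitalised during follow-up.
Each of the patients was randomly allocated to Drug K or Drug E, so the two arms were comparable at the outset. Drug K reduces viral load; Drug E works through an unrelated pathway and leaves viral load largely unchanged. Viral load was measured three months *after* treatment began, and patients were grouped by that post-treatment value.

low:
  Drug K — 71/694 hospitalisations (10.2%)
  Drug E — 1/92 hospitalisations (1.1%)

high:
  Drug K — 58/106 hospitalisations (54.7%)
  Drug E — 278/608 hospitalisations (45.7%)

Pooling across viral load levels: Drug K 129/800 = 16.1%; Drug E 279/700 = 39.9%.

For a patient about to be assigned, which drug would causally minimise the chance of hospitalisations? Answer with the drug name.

Drug K

The viral load-specific comparison favours Drug E throughout, but the pooled figures favour Drug K. The question is whether to condition on viral load.
The distribution of viral load is itself part of what the drug does — it is an intermediate outcome. Holding it fixed would remove that part of the effect; the total effect is the pooled difference.
Pooled: Drug K 16.1% vs Drug E 39.9%; Drug K is lower overall.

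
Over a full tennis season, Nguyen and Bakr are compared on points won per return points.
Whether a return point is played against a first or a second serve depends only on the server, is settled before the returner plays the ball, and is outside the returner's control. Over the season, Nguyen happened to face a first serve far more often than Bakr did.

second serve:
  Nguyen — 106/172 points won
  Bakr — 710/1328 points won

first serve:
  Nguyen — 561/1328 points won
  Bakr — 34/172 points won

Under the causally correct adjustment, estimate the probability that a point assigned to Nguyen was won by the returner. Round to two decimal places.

0.52

Within every serve type level Nguyen has the higher rate, yet pooled Bakr does — Simpson's reversal.
Here serve type is a common cause — it drives both which player a case falls under and the outcome. The crude comparison mixes populations; the stratum-specific rates are the causally relevant ones.
Standardising Nguyen to the population serve type mix: 0.500·106/172 + 0.500·561/1328 = 0.519.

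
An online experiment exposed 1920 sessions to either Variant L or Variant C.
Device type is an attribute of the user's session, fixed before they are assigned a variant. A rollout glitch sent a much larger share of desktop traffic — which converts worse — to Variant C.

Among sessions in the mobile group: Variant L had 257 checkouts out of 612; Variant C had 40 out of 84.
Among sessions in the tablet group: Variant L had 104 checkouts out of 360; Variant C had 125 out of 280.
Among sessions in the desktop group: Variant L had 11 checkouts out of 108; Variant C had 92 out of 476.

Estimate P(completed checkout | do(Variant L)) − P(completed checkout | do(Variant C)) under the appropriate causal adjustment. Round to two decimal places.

-0.10

Here device type is a common cause — it drives both which variant a case falls under and the outcome. The crude comparison mixes populations; the stratum-specific rates are the causally relevant ones.
Adjusting over the population distribution of device type: 0.362·(0.420−0.476) + 0.333·(0.289−0.446) + 0.304·(0.102−0.193) = -0.101.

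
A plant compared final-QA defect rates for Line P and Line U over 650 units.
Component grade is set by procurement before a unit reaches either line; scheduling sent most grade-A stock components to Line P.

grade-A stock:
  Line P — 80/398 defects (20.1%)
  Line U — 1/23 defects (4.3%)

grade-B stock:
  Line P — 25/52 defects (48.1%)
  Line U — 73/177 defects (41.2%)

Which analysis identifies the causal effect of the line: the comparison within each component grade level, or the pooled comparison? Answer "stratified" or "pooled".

Here component grade is a common cause — it drives both which line a case falls under and the outcome. The crude comparison mixes populations; the stratum-specific rates are the causally relevant ones.
Within each level — grade-A stock: 20.1% vs 4.3%; grade-B stock: 48.1% vs 41.2% — Line U is lower every time.

stratified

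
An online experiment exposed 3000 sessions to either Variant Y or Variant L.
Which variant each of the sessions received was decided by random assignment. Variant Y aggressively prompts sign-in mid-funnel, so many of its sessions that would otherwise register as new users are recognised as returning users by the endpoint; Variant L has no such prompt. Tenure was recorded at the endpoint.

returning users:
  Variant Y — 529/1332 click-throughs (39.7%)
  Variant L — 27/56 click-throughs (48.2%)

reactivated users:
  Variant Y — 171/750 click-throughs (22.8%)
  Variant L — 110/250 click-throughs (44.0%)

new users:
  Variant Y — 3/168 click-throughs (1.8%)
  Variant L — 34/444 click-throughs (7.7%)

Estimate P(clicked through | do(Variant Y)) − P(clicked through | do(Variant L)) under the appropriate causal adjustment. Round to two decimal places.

+0.08

The stratified and pooled comparisons disagree (Variant L wins within each user tenure; Variant Y wins overall), so the answer turns on the causal role of user tenure.
Stratifying would compare variants among sessions the variants themselves sorted into user tenure groups — a form of selection on an intermediate. The unconditioned pooled rates give the total causal effect.
The causal difference is the pooled difference: 0.312 − 0.228 = +0.084.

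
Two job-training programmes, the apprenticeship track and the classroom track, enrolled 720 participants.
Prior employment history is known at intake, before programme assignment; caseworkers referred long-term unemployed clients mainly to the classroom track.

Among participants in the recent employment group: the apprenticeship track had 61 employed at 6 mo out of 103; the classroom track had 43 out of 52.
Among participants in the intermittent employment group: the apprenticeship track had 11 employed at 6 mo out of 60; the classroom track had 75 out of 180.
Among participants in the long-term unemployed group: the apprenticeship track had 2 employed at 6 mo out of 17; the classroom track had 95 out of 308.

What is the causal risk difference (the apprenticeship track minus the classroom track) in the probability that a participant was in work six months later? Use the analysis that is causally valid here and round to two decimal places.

The prior employment history-specific comparison favours the classroom track throughout, but the pooled figures favour the apprenticeship track. The question is whether to condition on prior employment history.
Prior employment history satisfies the back-door criterion: it is not a descendant of the programme, and it blocks the spurious path from programme to outcome. Adjusting for it (i.e., using the within-prior employment history rates) gives the causal effect.
Adjusting over the population distribution of prior employment history: 0.215·(0.592−0.827) + 0.333·(0.183−0.417) + 0.451·(0.118−0.308) = -0.214.

-0.21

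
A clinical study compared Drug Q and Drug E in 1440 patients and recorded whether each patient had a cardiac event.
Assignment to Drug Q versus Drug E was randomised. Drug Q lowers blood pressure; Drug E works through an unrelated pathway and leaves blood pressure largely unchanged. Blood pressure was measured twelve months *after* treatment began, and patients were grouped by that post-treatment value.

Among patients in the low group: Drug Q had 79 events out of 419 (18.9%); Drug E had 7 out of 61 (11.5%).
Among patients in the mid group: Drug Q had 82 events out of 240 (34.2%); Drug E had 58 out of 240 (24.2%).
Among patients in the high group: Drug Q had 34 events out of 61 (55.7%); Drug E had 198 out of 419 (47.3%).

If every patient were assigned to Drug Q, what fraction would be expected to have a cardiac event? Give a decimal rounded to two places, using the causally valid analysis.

0.27

The blood pressure-specific comparison favours Drug E throughout, but the pooled figures favour Drug Q. The question is whether to condition on blood pressure.
Because the drug influences blood pressure, blood pressure is a post-treatment mediator, not a confounder. Stratifying on it would bias the estimate; the causal effect is the crude pooled difference.
So P(outcome | do(Drug Q)) is just the pooled rate for Drug Q: 195/720 = 0.271.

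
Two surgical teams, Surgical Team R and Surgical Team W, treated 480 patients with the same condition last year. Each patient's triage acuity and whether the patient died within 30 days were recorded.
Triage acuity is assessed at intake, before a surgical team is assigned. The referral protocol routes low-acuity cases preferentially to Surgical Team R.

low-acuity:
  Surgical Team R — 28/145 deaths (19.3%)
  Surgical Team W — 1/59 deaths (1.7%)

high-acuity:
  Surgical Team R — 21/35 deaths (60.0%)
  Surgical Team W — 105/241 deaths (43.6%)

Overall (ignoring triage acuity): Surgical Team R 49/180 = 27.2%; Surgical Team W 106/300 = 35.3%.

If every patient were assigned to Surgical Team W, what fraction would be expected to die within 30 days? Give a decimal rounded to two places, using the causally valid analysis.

0.26

The triage acuity-specific comparison favours Surgical Team W throughout, but the pooled figures favour Surgical Team R. The question is whether to condition on triage acuity.
Triage acuity satisfies the back-door criterion: it is not a descendant of the surgical team, and it blocks the spurious path from surgical team to outcome. Adjusting for it (i.e., using the within-triage acuity rates) gives the causal effect.
Standardising Surgical Team W to the population triage acuity mix: 0.425·1/59 + 0.575·105/241 = 0.258.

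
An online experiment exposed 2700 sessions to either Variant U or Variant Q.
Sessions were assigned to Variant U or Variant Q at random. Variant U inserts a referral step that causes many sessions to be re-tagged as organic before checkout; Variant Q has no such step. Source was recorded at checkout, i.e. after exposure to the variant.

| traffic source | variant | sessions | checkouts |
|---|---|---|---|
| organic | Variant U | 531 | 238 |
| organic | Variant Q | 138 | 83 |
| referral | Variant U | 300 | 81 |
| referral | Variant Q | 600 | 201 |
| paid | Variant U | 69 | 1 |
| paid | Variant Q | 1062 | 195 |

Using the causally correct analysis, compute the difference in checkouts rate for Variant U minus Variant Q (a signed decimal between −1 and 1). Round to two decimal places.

Because the variant influences traffic source, traffic source is a post-treatment mediator, not a confounder. Stratifying on it would bias the estimate; the causal effect is the crude pooled difference.
The causal difference is the pooled difference: 0.356 − 0.266 = +0.089.

+0.09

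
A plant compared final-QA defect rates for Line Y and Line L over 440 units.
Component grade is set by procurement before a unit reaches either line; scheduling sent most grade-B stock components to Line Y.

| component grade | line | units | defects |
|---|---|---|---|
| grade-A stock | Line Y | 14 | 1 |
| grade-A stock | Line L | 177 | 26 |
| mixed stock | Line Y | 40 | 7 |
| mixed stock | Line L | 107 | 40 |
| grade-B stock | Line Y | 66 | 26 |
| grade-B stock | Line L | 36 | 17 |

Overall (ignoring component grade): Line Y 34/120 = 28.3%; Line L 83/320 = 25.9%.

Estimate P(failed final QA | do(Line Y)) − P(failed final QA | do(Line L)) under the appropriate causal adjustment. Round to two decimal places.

-0.12

Line Y is lower inside every component grade stratum but Line L is lower in aggregate. Whether to stratify depends on how component grade relates to the line.
Nothing the line does changes component grade; the imbalance is an allocation artefact. With component grade also predicting the outcome, the pooled figure is confounded, and the within-stratum comparison is the causal one.
Adjusting over the population distribution of component grade: 0.434·(0.071−0.147) + 0.334·(0.175−0.374) + 0.232·(0.394−0.472) = -0.117.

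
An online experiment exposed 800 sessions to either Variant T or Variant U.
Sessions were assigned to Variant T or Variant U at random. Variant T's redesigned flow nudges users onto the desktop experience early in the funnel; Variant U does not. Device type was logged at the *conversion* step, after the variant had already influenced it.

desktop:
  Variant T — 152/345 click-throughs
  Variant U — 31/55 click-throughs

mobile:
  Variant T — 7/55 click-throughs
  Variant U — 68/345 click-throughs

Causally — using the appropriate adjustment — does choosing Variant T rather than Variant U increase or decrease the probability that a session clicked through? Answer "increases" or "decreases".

increases

Variant U is higher inside every device type stratum but Variant T is higher in aggregate. Whether to stratify depends on how device type relates to the variant.
The distribution of device type is itself part of what the variant does — it is an intermediate outcome. Holding it fixed would remove that part of the effect; the total effect is the pooled difference.
Pooled: Variant T 39.8% vs Variant U 24.8%; Variant T is higher overall.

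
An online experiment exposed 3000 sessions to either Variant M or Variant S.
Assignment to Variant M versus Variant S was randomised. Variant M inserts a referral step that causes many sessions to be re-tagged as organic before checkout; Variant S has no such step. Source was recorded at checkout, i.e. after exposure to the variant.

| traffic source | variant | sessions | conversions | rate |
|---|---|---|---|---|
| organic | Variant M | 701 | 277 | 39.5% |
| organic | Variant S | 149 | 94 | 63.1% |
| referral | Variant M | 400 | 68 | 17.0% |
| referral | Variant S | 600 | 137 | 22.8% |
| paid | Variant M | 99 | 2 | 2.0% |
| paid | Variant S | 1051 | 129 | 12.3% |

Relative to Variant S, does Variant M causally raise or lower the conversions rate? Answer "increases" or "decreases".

increases

Traffic source is recorded after the variant and is itself shifted by it — it sits on the causal path from variant to outcome. Conditioning on a mediator would strip out part of the effect we want; the pooled comparison gives the total causal effect.
Pooled: Variant M 28.9% vs Variant S 20.0%; Variant M is higher overall.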